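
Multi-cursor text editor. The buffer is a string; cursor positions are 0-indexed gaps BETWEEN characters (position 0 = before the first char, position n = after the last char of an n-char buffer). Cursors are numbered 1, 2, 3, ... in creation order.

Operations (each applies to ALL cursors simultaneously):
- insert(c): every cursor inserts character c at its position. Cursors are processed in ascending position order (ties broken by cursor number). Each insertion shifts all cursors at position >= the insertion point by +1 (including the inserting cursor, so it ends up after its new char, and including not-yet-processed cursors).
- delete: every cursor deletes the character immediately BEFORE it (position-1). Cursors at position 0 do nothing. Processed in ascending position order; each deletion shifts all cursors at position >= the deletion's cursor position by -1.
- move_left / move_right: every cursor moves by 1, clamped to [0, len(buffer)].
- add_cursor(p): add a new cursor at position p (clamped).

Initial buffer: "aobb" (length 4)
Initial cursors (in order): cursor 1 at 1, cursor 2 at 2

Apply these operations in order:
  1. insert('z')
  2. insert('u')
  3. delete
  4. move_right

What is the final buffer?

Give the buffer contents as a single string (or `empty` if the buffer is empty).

After op 1 (insert('z')): buffer="azozbb" (len 6), cursors c1@2 c2@4, authorship .1.2..
After op 2 (insert('u')): buffer="azuozubb" (len 8), cursors c1@3 c2@6, authorship .11.22..
After op 3 (delete): buffer="azozbb" (len 6), cursors c1@2 c2@4, authorship .1.2..
After op 4 (move_right): buffer="azozbb" (len 6), cursors c1@3 c2@5, authorship .1.2..

Answer: azozbb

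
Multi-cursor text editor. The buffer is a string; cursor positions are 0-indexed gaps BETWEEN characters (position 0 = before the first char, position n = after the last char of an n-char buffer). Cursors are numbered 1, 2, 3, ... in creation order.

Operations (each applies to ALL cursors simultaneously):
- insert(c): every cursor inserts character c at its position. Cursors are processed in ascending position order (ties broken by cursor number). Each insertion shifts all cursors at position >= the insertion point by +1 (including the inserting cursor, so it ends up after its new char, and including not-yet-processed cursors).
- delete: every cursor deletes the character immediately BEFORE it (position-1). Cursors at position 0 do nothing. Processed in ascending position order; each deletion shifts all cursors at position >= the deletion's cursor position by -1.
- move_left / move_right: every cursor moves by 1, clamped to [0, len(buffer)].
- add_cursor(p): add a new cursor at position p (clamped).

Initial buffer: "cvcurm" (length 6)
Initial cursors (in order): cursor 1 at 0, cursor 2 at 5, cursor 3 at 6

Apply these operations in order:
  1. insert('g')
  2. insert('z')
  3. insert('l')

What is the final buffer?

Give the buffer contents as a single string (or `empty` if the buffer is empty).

Answer: gzlcvcurgzlmgzl

Derivation:
After op 1 (insert('g')): buffer="gcvcurgmg" (len 9), cursors c1@1 c2@7 c3@9, authorship 1.....2.3
After op 2 (insert('z')): buffer="gzcvcurgzmgz" (len 12), cursors c1@2 c2@9 c3@12, authorship 11.....22.33
After op 3 (insert('l')): buffer="gzlcvcurgzlmgzl" (len 15), cursors c1@3 c2@11 c3@15, authorship 111.....222.333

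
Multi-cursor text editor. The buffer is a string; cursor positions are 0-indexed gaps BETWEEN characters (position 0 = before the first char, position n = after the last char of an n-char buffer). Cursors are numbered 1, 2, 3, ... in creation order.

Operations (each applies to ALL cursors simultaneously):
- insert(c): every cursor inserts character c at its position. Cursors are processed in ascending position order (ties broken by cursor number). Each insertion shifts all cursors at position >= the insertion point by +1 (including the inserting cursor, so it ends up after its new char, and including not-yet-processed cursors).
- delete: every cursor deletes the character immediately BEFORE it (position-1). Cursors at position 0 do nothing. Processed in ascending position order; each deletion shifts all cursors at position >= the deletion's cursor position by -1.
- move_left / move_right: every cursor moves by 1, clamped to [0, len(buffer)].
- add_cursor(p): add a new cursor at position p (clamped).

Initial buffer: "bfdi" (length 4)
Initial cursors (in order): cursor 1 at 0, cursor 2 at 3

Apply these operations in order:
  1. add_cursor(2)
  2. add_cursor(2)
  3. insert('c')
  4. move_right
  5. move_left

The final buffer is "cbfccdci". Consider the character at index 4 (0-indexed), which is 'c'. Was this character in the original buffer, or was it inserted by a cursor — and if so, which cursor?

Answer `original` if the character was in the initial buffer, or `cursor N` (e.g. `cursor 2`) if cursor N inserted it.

After op 1 (add_cursor(2)): buffer="bfdi" (len 4), cursors c1@0 c3@2 c2@3, authorship ....
After op 2 (add_cursor(2)): buffer="bfdi" (len 4), cursors c1@0 c3@2 c4@2 c2@3, authorship ....
After op 3 (insert('c')): buffer="cbfccdci" (len 8), cursors c1@1 c3@5 c4@5 c2@7, authorship 1..34.2.
After op 4 (move_right): buffer="cbfccdci" (len 8), cursors c1@2 c3@6 c4@6 c2@8, authorship 1..34.2.
After op 5 (move_left): buffer="cbfccdci" (len 8), cursors c1@1 c3@5 c4@5 c2@7, authorship 1..34.2.
Authorship (.=original, N=cursor N): 1 . . 3 4 . 2 .
Index 4: author = 4

Answer: cursor 4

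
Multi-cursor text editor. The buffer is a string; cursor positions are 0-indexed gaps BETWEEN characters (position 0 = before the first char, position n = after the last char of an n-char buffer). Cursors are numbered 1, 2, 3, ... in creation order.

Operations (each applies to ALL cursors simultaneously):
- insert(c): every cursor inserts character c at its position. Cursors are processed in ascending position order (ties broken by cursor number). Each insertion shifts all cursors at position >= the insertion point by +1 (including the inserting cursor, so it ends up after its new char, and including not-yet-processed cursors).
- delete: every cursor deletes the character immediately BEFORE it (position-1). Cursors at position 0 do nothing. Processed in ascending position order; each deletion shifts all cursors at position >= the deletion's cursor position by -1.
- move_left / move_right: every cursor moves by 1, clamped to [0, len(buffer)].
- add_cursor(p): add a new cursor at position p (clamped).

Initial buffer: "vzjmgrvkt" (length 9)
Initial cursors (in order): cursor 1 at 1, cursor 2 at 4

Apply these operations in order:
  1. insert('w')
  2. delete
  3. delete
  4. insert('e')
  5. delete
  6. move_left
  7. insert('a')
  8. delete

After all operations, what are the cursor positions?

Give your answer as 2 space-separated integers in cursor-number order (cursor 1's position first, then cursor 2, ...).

After op 1 (insert('w')): buffer="vwzjmwgrvkt" (len 11), cursors c1@2 c2@6, authorship .1...2.....
After op 2 (delete): buffer="vzjmgrvkt" (len 9), cursors c1@1 c2@4, authorship .........
After op 3 (delete): buffer="zjgrvkt" (len 7), cursors c1@0 c2@2, authorship .......
After op 4 (insert('e')): buffer="ezjegrvkt" (len 9), cursors c1@1 c2@4, authorship 1..2.....
After op 5 (delete): buffer="zjgrvkt" (len 7), cursors c1@0 c2@2, authorship .......
After op 6 (move_left): buffer="zjgrvkt" (len 7), cursors c1@0 c2@1, authorship .......
After op 7 (insert('a')): buffer="azajgrvkt" (len 9), cursors c1@1 c2@3, authorship 1.2......
After op 8 (delete): buffer="zjgrvkt" (len 7), cursors c1@0 c2@1, authorship .......

Answer: 0 1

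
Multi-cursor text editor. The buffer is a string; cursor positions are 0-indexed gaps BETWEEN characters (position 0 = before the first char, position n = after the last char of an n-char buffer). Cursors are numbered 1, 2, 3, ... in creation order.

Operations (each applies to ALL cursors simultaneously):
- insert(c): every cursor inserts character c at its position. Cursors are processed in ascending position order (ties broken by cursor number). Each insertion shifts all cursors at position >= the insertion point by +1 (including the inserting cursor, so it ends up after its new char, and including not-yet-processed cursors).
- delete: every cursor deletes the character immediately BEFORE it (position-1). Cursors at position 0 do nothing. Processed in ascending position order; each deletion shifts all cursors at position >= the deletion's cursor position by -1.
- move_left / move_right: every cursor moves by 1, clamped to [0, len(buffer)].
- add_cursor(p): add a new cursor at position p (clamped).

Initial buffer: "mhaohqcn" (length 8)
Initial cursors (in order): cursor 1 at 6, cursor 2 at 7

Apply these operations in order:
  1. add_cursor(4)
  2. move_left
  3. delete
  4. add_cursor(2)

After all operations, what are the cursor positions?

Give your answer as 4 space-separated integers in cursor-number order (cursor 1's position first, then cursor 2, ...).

After op 1 (add_cursor(4)): buffer="mhaohqcn" (len 8), cursors c3@4 c1@6 c2@7, authorship ........
After op 2 (move_left): buffer="mhaohqcn" (len 8), cursors c3@3 c1@5 c2@6, authorship ........
After op 3 (delete): buffer="mhocn" (len 5), cursors c3@2 c1@3 c2@3, authorship .....
After op 4 (add_cursor(2)): buffer="mhocn" (len 5), cursors c3@2 c4@2 c1@3 c2@3, authorship .....

Answer: 3 3 2 2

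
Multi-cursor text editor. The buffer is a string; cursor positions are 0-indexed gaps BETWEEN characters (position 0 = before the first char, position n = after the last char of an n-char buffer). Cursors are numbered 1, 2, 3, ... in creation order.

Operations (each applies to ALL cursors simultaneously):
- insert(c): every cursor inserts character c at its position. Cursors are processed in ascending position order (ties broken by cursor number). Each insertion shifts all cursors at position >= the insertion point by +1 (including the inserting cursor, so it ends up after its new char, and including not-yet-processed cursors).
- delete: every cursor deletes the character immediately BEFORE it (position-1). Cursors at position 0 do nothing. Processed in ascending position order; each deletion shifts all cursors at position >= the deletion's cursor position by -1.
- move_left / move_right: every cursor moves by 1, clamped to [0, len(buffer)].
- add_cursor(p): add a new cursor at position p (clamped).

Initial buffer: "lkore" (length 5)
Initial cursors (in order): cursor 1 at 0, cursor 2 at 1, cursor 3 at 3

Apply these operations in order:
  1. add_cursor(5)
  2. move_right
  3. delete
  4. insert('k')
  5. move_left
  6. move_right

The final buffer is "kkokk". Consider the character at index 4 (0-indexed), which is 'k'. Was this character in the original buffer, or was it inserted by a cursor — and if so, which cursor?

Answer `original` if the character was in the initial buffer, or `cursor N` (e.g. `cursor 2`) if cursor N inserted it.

After op 1 (add_cursor(5)): buffer="lkore" (len 5), cursors c1@0 c2@1 c3@3 c4@5, authorship .....
After op 2 (move_right): buffer="lkore" (len 5), cursors c1@1 c2@2 c3@4 c4@5, authorship .....
After op 3 (delete): buffer="o" (len 1), cursors c1@0 c2@0 c3@1 c4@1, authorship .
After op 4 (insert('k')): buffer="kkokk" (len 5), cursors c1@2 c2@2 c3@5 c4@5, authorship 12.34
After op 5 (move_left): buffer="kkokk" (len 5), cursors c1@1 c2@1 c3@4 c4@4, authorship 12.34
After op 6 (move_right): buffer="kkokk" (len 5), cursors c1@2 c2@2 c3@5 c4@5, authorship 12.34
Authorship (.=original, N=cursor N): 1 2 . 3 4
Index 4: author = 4

Answer: cursor 4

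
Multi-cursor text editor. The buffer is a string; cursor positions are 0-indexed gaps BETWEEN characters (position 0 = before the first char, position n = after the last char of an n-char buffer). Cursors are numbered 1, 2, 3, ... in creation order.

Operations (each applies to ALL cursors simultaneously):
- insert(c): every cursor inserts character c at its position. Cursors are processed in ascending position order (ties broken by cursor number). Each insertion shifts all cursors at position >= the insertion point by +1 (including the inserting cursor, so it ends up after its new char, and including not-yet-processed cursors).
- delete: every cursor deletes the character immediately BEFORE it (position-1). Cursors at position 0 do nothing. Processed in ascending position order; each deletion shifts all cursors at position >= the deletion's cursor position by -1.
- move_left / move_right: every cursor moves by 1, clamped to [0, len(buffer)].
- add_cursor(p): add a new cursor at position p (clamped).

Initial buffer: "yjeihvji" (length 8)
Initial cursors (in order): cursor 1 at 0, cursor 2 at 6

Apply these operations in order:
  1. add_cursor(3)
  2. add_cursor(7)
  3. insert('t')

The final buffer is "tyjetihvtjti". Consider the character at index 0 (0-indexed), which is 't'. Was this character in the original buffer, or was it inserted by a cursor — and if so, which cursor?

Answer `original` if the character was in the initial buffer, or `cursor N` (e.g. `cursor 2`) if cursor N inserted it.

After op 1 (add_cursor(3)): buffer="yjeihvji" (len 8), cursors c1@0 c3@3 c2@6, authorship ........
After op 2 (add_cursor(7)): buffer="yjeihvji" (len 8), cursors c1@0 c3@3 c2@6 c4@7, authorship ........
After op 3 (insert('t')): buffer="tyjetihvtjti" (len 12), cursors c1@1 c3@5 c2@9 c4@11, authorship 1...3...2.4.
Authorship (.=original, N=cursor N): 1 . . . 3 . . . 2 . 4 .
Index 0: author = 1

Answer: cursor 1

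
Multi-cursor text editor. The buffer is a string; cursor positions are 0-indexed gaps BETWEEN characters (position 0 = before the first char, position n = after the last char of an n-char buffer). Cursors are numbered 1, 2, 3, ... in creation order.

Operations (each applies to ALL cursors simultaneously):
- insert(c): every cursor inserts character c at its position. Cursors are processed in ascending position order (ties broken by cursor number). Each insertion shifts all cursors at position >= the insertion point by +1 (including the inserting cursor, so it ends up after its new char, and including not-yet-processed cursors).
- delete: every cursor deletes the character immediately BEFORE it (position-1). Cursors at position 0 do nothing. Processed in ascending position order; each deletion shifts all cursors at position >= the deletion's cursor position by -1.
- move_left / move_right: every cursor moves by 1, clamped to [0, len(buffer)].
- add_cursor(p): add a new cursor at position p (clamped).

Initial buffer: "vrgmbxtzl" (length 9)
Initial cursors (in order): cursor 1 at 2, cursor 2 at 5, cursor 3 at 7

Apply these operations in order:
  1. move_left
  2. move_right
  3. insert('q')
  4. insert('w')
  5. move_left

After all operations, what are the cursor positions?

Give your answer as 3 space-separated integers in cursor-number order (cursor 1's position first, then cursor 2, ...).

Answer: 3 8 12

Derivation:
After op 1 (move_left): buffer="vrgmbxtzl" (len 9), cursors c1@1 c2@4 c3@6, authorship .........
After op 2 (move_right): buffer="vrgmbxtzl" (len 9), cursors c1@2 c2@5 c3@7, authorship .........
After op 3 (insert('q')): buffer="vrqgmbqxtqzl" (len 12), cursors c1@3 c2@7 c3@10, authorship ..1...2..3..
After op 4 (insert('w')): buffer="vrqwgmbqwxtqwzl" (len 15), cursors c1@4 c2@9 c3@13, authorship ..11...22..33..
After op 5 (move_left): buffer="vrqwgmbqwxtqwzl" (len 15), cursors c1@3 c2@8 c3@12, authorship ..11...22..33..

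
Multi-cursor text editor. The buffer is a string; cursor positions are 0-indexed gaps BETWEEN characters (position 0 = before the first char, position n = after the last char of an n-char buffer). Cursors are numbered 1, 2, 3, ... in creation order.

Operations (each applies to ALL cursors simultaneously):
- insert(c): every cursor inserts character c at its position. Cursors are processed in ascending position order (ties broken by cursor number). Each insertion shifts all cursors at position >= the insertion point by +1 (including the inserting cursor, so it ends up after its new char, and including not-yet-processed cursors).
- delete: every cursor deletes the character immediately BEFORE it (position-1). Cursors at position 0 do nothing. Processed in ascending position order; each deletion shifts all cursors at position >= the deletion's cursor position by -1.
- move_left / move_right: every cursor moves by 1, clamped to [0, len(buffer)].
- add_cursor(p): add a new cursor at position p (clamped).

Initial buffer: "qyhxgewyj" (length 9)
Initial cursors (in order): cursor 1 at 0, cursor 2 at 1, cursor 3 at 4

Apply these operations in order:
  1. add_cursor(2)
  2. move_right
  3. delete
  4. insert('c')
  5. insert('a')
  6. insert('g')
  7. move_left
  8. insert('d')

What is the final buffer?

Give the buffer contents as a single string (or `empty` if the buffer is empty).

After op 1 (add_cursor(2)): buffer="qyhxgewyj" (len 9), cursors c1@0 c2@1 c4@2 c3@4, authorship .........
After op 2 (move_right): buffer="qyhxgewyj" (len 9), cursors c1@1 c2@2 c4@3 c3@5, authorship .........
After op 3 (delete): buffer="xewyj" (len 5), cursors c1@0 c2@0 c4@0 c3@1, authorship .....
After op 4 (insert('c')): buffer="cccxcewyj" (len 9), cursors c1@3 c2@3 c4@3 c3@5, authorship 124.3....
After op 5 (insert('a')): buffer="cccaaaxcaewyj" (len 13), cursors c1@6 c2@6 c4@6 c3@9, authorship 124124.33....
After op 6 (insert('g')): buffer="cccaaagggxcagewyj" (len 17), cursors c1@9 c2@9 c4@9 c3@13, authorship 124124124.333....
After op 7 (move_left): buffer="cccaaagggxcagewyj" (len 17), cursors c1@8 c2@8 c4@8 c3@12, authorship 124124124.333....
After op 8 (insert('d')): buffer="cccaaaggdddgxcadgewyj" (len 21), cursors c1@11 c2@11 c4@11 c3@16, authorship 124124121244.3333....

Answer: cccaaaggdddgxcadgewyj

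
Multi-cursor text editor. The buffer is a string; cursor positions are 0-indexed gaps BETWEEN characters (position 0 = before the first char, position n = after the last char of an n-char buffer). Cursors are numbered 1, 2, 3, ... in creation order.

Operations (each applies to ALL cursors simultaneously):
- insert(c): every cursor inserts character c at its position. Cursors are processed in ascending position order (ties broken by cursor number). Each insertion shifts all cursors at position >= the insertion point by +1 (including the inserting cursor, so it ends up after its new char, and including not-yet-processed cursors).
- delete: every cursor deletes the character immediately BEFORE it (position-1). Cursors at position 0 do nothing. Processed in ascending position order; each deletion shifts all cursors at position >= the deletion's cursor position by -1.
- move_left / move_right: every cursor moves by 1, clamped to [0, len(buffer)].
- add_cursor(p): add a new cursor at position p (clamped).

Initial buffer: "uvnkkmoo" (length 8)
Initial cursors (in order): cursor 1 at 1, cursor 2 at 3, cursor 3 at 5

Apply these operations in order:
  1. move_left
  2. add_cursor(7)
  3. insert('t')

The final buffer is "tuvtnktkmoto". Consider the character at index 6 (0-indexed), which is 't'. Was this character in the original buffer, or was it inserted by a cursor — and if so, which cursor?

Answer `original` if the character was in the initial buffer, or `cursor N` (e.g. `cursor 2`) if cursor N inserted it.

After op 1 (move_left): buffer="uvnkkmoo" (len 8), cursors c1@0 c2@2 c3@4, authorship ........
After op 2 (add_cursor(7)): buffer="uvnkkmoo" (len 8), cursors c1@0 c2@2 c3@4 c4@7, authorship ........
After op 3 (insert('t')): buffer="tuvtnktkmoto" (len 12), cursors c1@1 c2@4 c3@7 c4@11, authorship 1..2..3...4.
Authorship (.=original, N=cursor N): 1 . . 2 . . 3 . . . 4 .
Index 6: author = 3

Answer: cursor 3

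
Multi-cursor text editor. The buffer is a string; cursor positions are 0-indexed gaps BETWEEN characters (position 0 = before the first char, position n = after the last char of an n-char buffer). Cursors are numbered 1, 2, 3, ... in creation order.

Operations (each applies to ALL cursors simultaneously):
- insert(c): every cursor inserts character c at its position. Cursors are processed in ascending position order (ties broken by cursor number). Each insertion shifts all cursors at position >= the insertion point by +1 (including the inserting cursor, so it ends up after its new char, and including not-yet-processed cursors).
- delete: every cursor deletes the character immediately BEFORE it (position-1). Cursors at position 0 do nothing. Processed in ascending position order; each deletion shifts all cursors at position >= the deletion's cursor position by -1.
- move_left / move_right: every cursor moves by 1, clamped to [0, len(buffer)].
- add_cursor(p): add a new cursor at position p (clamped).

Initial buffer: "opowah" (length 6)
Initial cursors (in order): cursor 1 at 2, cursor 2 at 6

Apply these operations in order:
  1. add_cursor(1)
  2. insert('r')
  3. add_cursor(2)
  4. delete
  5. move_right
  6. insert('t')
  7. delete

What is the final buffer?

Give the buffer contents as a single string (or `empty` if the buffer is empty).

Answer: powah

Derivation:
After op 1 (add_cursor(1)): buffer="opowah" (len 6), cursors c3@1 c1@2 c2@6, authorship ......
After op 2 (insert('r')): buffer="orprowahr" (len 9), cursors c3@2 c1@4 c2@9, authorship .3.1....2
After op 3 (add_cursor(2)): buffer="orprowahr" (len 9), cursors c3@2 c4@2 c1@4 c2@9, authorship .3.1....2
After op 4 (delete): buffer="powah" (len 5), cursors c3@0 c4@0 c1@1 c2@5, authorship .....
After op 5 (move_right): buffer="powah" (len 5), cursors c3@1 c4@1 c1@2 c2@5, authorship .....
After op 6 (insert('t')): buffer="pttotwaht" (len 9), cursors c3@3 c4@3 c1@5 c2@9, authorship .34.1...2
After op 7 (delete): buffer="powah" (len 5), cursors c3@1 c4@1 c1@2 c2@5, authorship .....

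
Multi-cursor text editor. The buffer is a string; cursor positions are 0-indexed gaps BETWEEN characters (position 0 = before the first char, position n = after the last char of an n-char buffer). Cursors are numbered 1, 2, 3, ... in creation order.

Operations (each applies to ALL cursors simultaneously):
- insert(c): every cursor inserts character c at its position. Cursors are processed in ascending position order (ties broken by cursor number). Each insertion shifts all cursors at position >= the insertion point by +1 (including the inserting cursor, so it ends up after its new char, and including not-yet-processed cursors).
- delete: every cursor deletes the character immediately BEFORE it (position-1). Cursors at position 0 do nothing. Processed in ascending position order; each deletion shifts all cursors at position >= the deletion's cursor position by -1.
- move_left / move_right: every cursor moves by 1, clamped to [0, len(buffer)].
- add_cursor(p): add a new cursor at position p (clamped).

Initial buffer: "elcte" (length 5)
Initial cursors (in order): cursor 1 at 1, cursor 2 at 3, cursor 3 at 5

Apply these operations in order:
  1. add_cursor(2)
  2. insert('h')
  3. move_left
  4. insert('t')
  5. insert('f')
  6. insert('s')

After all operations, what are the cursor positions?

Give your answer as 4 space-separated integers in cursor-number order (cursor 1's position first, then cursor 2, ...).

After op 1 (add_cursor(2)): buffer="elcte" (len 5), cursors c1@1 c4@2 c2@3 c3@5, authorship .....
After op 2 (insert('h')): buffer="ehlhchteh" (len 9), cursors c1@2 c4@4 c2@6 c3@9, authorship .1.4.2..3
After op 3 (move_left): buffer="ehlhchteh" (len 9), cursors c1@1 c4@3 c2@5 c3@8, authorship .1.4.2..3
After op 4 (insert('t')): buffer="ethlthcthteth" (len 13), cursors c1@2 c4@5 c2@8 c3@12, authorship .11.44.22..33
After op 5 (insert('f')): buffer="etfhltfhctfhtetfh" (len 17), cursors c1@3 c4@7 c2@11 c3@16, authorship .111.444.222..333
After op 6 (insert('s')): buffer="etfshltfshctfshtetfsh" (len 21), cursors c1@4 c4@9 c2@14 c3@20, authorship .1111.4444.2222..3333

Answer: 4 14 20 9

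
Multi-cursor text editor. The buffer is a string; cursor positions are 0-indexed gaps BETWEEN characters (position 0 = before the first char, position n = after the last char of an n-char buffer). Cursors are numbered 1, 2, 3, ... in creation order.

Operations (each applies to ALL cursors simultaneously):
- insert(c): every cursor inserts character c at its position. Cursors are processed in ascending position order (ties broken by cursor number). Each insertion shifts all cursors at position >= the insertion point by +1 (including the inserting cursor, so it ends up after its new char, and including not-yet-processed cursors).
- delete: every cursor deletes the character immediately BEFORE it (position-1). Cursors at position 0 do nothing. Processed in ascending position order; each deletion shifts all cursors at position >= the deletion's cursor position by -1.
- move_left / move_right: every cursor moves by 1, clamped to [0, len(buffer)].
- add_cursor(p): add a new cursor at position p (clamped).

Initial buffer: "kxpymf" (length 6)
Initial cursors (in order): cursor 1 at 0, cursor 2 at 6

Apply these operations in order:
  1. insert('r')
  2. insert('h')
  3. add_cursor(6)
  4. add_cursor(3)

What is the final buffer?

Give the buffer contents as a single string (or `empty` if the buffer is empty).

After op 1 (insert('r')): buffer="rkxpymfr" (len 8), cursors c1@1 c2@8, authorship 1......2
After op 2 (insert('h')): buffer="rhkxpymfrh" (len 10), cursors c1@2 c2@10, authorship 11......22
After op 3 (add_cursor(6)): buffer="rhkxpymfrh" (len 10), cursors c1@2 c3@6 c2@10, authorship 11......22
After op 4 (add_cursor(3)): buffer="rhkxpymfrh" (len 10), cursors c1@2 c4@3 c3@6 c2@10, authorship 11......22

Answer: rhkxpymfrh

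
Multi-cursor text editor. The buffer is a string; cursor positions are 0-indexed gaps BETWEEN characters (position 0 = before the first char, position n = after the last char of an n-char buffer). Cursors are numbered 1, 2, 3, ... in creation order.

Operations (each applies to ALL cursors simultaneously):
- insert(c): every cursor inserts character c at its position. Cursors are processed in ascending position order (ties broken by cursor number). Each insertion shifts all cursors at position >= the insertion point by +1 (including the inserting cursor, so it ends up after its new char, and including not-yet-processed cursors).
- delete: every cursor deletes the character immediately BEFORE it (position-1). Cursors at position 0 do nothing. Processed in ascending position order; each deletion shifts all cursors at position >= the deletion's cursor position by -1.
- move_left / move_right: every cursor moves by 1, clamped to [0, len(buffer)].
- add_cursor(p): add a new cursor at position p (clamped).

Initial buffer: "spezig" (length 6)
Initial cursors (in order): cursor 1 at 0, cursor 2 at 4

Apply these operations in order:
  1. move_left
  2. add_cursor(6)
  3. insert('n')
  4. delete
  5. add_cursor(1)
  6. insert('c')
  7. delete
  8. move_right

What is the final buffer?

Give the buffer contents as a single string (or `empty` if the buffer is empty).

Answer: spezig

Derivation:
After op 1 (move_left): buffer="spezig" (len 6), cursors c1@0 c2@3, authorship ......
After op 2 (add_cursor(6)): buffer="spezig" (len 6), cursors c1@0 c2@3 c3@6, authorship ......
After op 3 (insert('n')): buffer="nspenzign" (len 9), cursors c1@1 c2@5 c3@9, authorship 1...2...3
After op 4 (delete): buffer="spezig" (len 6), cursors c1@0 c2@3 c3@6, authorship ......
After op 5 (add_cursor(1)): buffer="spezig" (len 6), cursors c1@0 c4@1 c2@3 c3@6, authorship ......
After op 6 (insert('c')): buffer="cscpeczigc" (len 10), cursors c1@1 c4@3 c2@6 c3@10, authorship 1.4..2...3
After op 7 (delete): buffer="spezig" (len 6), cursors c1@0 c4@1 c2@3 c3@6, authorship ......
After op 8 (move_right): buffer="spezig" (len 6), cursors c1@1 c4@2 c2@4 c3@6, authorship ......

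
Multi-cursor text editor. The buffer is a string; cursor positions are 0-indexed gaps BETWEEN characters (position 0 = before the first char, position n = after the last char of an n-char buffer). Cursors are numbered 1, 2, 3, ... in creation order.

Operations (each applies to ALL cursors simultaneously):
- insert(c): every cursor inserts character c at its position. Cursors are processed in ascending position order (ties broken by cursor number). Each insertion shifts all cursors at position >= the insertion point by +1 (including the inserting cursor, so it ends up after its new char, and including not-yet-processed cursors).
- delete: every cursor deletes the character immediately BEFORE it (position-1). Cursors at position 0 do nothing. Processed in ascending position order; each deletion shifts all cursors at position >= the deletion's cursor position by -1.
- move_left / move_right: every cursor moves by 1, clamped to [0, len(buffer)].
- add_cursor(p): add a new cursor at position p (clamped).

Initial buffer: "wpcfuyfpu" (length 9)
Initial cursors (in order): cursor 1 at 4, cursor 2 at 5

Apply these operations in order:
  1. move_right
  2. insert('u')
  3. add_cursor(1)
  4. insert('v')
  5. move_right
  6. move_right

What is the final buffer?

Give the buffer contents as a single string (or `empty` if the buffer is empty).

After op 1 (move_right): buffer="wpcfuyfpu" (len 9), cursors c1@5 c2@6, authorship .........
After op 2 (insert('u')): buffer="wpcfuuyufpu" (len 11), cursors c1@6 c2@8, authorship .....1.2...
After op 3 (add_cursor(1)): buffer="wpcfuuyufpu" (len 11), cursors c3@1 c1@6 c2@8, authorship .....1.2...
After op 4 (insert('v')): buffer="wvpcfuuvyuvfpu" (len 14), cursors c3@2 c1@8 c2@11, authorship .3....11.22...
After op 5 (move_right): buffer="wvpcfuuvyuvfpu" (len 14), cursors c3@3 c1@9 c2@12, authorship .3....11.22...
After op 6 (move_right): buffer="wvpcfuuvyuvfpu" (len 14), cursors c3@4 c1@10 c2@13, authorship .3....11.22...

Answer: wvpcfuuvyuvfpu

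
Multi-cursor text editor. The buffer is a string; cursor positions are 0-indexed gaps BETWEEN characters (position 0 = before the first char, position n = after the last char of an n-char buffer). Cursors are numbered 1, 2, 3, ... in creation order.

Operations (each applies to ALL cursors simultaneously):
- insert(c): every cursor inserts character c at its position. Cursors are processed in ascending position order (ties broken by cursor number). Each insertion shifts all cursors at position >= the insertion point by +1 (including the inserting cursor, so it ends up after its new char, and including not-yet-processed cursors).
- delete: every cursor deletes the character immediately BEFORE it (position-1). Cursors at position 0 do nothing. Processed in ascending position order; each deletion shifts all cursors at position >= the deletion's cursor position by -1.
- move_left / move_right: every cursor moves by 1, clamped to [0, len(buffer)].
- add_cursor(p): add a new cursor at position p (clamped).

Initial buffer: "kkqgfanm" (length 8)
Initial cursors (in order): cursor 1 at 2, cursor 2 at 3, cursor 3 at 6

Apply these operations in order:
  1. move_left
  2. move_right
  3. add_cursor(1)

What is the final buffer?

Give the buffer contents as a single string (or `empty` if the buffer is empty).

After op 1 (move_left): buffer="kkqgfanm" (len 8), cursors c1@1 c2@2 c3@5, authorship ........
After op 2 (move_right): buffer="kkqgfanm" (len 8), cursors c1@2 c2@3 c3@6, authorship ........
After op 3 (add_cursor(1)): buffer="kkqgfanm" (len 8), cursors c4@1 c1@2 c2@3 c3@6, authorship ........

Answer: kkqgfanm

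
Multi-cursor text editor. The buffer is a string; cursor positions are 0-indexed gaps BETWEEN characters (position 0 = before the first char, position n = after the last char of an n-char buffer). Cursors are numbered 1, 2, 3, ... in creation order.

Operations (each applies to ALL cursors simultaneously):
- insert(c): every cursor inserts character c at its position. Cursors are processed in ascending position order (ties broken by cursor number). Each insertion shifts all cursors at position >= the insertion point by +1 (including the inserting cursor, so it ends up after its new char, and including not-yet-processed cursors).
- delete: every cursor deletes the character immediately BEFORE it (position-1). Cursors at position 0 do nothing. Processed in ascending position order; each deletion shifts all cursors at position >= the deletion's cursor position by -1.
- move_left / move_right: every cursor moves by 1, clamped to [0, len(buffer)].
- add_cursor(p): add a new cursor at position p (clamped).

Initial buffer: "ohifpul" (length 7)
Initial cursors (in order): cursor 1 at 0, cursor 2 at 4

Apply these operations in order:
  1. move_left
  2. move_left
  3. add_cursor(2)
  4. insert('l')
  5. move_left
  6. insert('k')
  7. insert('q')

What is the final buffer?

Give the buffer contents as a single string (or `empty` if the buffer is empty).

Answer: kqlohlkkqqlifpul

Derivation:
After op 1 (move_left): buffer="ohifpul" (len 7), cursors c1@0 c2@3, authorship .......
After op 2 (move_left): buffer="ohifpul" (len 7), cursors c1@0 c2@2, authorship .......
After op 3 (add_cursor(2)): buffer="ohifpul" (len 7), cursors c1@0 c2@2 c3@2, authorship .......
After op 4 (insert('l')): buffer="lohllifpul" (len 10), cursors c1@1 c2@5 c3@5, authorship 1..23.....
After op 5 (move_left): buffer="lohllifpul" (len 10), cursors c1@0 c2@4 c3@4, authorship 1..23.....
After op 6 (insert('k')): buffer="klohlkklifpul" (len 13), cursors c1@1 c2@7 c3@7, authorship 11..2233.....
After op 7 (insert('q')): buffer="kqlohlkkqqlifpul" (len 16), cursors c1@2 c2@10 c3@10, authorship 111..223233.....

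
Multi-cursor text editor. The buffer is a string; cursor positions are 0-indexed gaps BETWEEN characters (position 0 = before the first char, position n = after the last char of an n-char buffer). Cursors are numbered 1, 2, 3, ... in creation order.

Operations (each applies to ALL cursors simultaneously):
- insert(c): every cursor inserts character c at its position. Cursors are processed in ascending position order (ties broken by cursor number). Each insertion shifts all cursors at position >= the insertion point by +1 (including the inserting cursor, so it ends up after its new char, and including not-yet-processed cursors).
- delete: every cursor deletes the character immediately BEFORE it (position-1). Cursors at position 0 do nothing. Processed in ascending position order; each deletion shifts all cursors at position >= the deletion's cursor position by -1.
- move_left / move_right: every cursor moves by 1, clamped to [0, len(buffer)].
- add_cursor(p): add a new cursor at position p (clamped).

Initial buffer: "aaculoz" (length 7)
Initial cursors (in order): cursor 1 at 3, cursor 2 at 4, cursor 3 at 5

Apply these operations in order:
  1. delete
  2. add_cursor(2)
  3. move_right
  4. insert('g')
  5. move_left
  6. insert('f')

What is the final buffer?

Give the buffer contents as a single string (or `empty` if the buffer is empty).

After op 1 (delete): buffer="aaoz" (len 4), cursors c1@2 c2@2 c3@2, authorship ....
After op 2 (add_cursor(2)): buffer="aaoz" (len 4), cursors c1@2 c2@2 c3@2 c4@2, authorship ....
After op 3 (move_right): buffer="aaoz" (len 4), cursors c1@3 c2@3 c3@3 c4@3, authorship ....
After op 4 (insert('g')): buffer="aaoggggz" (len 8), cursors c1@7 c2@7 c3@7 c4@7, authorship ...1234.
After op 5 (move_left): buffer="aaoggggz" (len 8), cursors c1@6 c2@6 c3@6 c4@6, authorship ...1234.
After op 6 (insert('f')): buffer="aaogggffffgz" (len 12), cursors c1@10 c2@10 c3@10 c4@10, authorship ...12312344.

Answer: aaogggffffgz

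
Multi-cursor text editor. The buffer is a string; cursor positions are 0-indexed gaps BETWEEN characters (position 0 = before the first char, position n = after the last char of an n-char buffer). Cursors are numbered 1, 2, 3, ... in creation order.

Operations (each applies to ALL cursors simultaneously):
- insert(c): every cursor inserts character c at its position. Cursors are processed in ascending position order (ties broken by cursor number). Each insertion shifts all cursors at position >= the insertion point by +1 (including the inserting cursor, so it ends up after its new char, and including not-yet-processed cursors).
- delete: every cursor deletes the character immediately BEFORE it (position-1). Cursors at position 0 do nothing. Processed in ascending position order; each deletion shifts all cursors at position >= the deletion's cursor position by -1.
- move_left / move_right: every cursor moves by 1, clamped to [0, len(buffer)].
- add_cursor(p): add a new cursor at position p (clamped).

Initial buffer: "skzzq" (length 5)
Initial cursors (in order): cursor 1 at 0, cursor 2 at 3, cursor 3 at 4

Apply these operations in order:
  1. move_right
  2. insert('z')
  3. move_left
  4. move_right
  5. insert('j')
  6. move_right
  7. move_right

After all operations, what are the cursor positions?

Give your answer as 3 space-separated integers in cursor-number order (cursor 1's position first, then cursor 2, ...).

Answer: 5 10 11

Derivation:
After op 1 (move_right): buffer="skzzq" (len 5), cursors c1@1 c2@4 c3@5, authorship .....
After op 2 (insert('z')): buffer="szkzzzqz" (len 8), cursors c1@2 c2@6 c3@8, authorship .1...2.3
After op 3 (move_left): buffer="szkzzzqz" (len 8), cursors c1@1 c2@5 c3@7, authorship .1...2.3
After op 4 (move_right): buffer="szkzzzqz" (len 8), cursors c1@2 c2@6 c3@8, authorship .1...2.3
After op 5 (insert('j')): buffer="szjkzzzjqzj" (len 11), cursors c1@3 c2@8 c3@11, authorship .11...22.33
After op 6 (move_right): buffer="szjkzzzjqzj" (len 11), cursors c1@4 c2@9 c3@11, authorship .11...22.33
After op 7 (move_right): buffer="szjkzzzjqzj" (len 11), cursors c1@5 c2@10 c3@11, authorship .11...22.33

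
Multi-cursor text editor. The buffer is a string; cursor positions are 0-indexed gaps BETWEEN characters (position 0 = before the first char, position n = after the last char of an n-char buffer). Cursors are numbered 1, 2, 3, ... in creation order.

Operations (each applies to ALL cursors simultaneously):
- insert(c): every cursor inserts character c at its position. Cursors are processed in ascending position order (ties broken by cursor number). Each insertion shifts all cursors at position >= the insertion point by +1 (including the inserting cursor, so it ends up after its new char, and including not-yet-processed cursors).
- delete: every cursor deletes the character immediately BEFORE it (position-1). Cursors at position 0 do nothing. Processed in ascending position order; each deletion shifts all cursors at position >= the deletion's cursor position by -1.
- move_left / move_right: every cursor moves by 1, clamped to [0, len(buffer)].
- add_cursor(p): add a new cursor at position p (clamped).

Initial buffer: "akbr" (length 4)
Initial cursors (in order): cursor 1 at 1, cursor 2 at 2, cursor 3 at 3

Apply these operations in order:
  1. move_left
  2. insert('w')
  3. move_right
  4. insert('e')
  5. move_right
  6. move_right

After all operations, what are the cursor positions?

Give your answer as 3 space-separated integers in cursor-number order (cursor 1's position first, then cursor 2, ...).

After op 1 (move_left): buffer="akbr" (len 4), cursors c1@0 c2@1 c3@2, authorship ....
After op 2 (insert('w')): buffer="wawkwbr" (len 7), cursors c1@1 c2@3 c3@5, authorship 1.2.3..
After op 3 (move_right): buffer="wawkwbr" (len 7), cursors c1@2 c2@4 c3@6, authorship 1.2.3..
After op 4 (insert('e')): buffer="waewkewber" (len 10), cursors c1@3 c2@6 c3@9, authorship 1.12.23.3.
After op 5 (move_right): buffer="waewkewber" (len 10), cursors c1@4 c2@7 c3@10, authorship 1.12.23.3.
After op 6 (move_right): buffer="waewkewber" (len 10), cursors c1@5 c2@8 c3@10, authorship 1.12.23.3.

Answer: 5 8 10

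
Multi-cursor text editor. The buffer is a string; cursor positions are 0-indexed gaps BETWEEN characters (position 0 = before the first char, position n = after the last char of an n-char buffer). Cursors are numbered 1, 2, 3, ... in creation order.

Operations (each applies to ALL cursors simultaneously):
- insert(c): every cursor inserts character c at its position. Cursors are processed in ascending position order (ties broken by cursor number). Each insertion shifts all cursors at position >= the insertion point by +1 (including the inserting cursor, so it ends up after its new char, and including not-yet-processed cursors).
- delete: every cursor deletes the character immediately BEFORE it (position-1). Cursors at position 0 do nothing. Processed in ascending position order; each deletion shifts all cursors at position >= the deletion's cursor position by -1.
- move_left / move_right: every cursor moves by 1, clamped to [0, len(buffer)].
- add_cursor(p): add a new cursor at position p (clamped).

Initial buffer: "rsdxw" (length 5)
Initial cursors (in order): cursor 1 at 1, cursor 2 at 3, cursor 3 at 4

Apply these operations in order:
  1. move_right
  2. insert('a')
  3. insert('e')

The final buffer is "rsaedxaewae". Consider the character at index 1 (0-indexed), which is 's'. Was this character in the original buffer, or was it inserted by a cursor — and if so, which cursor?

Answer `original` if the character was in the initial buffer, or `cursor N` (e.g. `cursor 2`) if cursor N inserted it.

Answer: original

Derivation:
After op 1 (move_right): buffer="rsdxw" (len 5), cursors c1@2 c2@4 c3@5, authorship .....
After op 2 (insert('a')): buffer="rsadxawa" (len 8), cursors c1@3 c2@6 c3@8, authorship ..1..2.3
After op 3 (insert('e')): buffer="rsaedxaewae" (len 11), cursors c1@4 c2@8 c3@11, authorship ..11..22.33
Authorship (.=original, N=cursor N): . . 1 1 . . 2 2 . 3 3
Index 1: author = original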